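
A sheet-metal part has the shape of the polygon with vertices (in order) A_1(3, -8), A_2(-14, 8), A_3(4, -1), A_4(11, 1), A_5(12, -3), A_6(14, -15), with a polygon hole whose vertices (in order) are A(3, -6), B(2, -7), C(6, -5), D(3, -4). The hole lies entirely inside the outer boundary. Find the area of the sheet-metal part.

166.5

Outer boundary:
Apply the shoelace formula: 2A = Σ (x_i·y_{i+1} − x_{i+1}·y_i), indices taken mod 6.
Cross-terms: -88, -18, 15, -45, -138, -67  ⇒  Σ = -341
Area = |Σ|/2 = 170.5.
Hole:
A→B: (3)(-7) − (2)(-6) = -9
B→C: (2)(-5) − (6)(-7) = 32
C→D: (6)(-4) − (3)(-5) = -9
D→A: (3)(-6) − (3)(-4) = -6
Σ = 8
Area = |Σ|/2 = 4.
Net area = 170.5 − 4 = 166.5.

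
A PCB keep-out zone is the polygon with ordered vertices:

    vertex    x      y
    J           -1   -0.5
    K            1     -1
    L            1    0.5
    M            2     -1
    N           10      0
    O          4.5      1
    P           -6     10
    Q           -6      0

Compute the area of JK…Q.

Apply the shoelace (surveyor's) formula: 2A = Σ (x_i·y_{i+1} − x_{i+1}·y_i), indices taken mod 8.
J→K: (-1)(-1) − (1)(-0.5) = 1.5
K→L: (1)(0.5) − (1)(-1) = 1.5
L→M: (1)(-1) − (2)(0.5) = -2
M→N: (2)(0) − (10)(-1) = 10
N→O: (10)(1) − (4.5)(0) = 10
O→P: (4.5)(10) − (-6)(1) = 51
P→Q: (-6)(0) − (-6)(10) = 60
Q→J: (-6)(-0.5) − (-1)(0) = 3
Σ = 135
Area = |Σ|/2 = 67.5.

67.5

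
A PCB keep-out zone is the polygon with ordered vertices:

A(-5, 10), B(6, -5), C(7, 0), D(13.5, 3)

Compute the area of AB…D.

85.5

Apply the shoelace (surveyor's) formula: 2A = Σ (x_i·y_{i+1} − x_{i+1}·y_i), indices taken mod 4.
A→B: (-5)(-5) − (6)(10) = -35
B→C: (6)(0) − (7)(-5) = 35
C→D: (7)(3) − (13.5)(0) = 21
D→A: (13.5)(10) − (-5)(3) = 150
Σ = 171
Area = |Σ|/2 = 85.5.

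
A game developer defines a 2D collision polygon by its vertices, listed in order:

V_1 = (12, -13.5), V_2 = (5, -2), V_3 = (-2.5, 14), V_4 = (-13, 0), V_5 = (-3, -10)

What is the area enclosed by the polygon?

290.5

Apply the shoelace formula: 2A = Σ (x_i·y_{i+1} − x_{i+1}·y_i), indices taken mod 5.
V_1→V_2: (12)(-2) − (5)(-13.5) = 43.5
V_2→V_3: (5)(14) − (-2.5)(-2) = 65
V_3→V_4: (-2.5)(0) − (-13)(14) = 182
V_4→V_5: (-13)(-10) − (-3)(0) = 130
V_5→V_1: (-3)(-13.5) − (12)(-10) = 160.5
Σ = 581
Area = |Σ|/2 = 290.5.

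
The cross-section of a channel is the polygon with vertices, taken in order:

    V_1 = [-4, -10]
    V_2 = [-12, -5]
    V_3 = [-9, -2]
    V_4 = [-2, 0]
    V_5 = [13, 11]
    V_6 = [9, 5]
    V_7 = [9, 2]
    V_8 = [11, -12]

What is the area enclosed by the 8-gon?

248

Apply the shoelace formula: 2A = Σ (x_i·y_{i+1} − x_{i+1}·y_i), indices taken mod 8.
Σ = (-100) + (-21) + (-4) + (-22) + (-34) + (-27) + (-130) + (-158) = -496
Area = |Σ|/2 = 248.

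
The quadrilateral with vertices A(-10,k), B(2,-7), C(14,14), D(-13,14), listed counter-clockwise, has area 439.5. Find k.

Write out the shoelace sum; only the two edges meeting at A involve k:
2·Area = [((-13)·k − (-10)·14) + ((-10)·(-7) − 2·k)] + 504
       = -15·k + 714 = 879
⇒ k = -11.

-11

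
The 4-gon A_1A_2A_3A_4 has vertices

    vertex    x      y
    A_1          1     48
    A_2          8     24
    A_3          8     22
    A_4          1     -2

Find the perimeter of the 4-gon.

102

|A_1A_2| = √((7)² + (-24)²) = √625 = 25
|A_2A_3| = √((0)² + (-2)²) = √4 = 2
|A_3A_4| = √((-7)² + (-24)²) = √625 = 25
|A_4A_1| = √((0)² + (50)²) = √2500 = 50
Perimeter = 25 + 2 + 25 + 50 = 102.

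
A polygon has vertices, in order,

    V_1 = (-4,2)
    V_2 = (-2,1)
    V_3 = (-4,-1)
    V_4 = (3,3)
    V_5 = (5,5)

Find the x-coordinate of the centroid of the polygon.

1/27

Apply the shoelace formula. First the cross-terms c_i = x_i·y_{i+1} − x_{i+1}·y_i:
  0, 6, -9, 0, 30  ⇒  2A = 27, A = 13.5.
Then Σ (x_i + x_{i+1})·c_i = 3, so x̄ = 3 / (6·13.5) = 1/27.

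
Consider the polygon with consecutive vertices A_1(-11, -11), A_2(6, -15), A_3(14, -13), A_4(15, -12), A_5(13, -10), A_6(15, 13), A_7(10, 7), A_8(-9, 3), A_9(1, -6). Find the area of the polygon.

Cross-terms: 231, 132, 27, 6, 319, -25, 93, 51, -77  ⇒  Σ = 757
Area = |Σ|/2 = 378.5.

378.5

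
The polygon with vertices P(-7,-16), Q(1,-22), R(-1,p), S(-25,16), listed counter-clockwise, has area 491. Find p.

The doubled signed area Σ (x_i y_{i+1} − x_{i+1} y_i) is linear in p.
With p=0 it equals 644; the coefficient of p is 26 (from the two edges through R).
So 26·p + 644 = 2·491 = 982 ⇒ p = 13.

13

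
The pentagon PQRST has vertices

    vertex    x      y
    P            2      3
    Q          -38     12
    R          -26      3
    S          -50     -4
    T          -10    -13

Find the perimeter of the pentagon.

|PQ| = √((-40)² + (9)²) = √1681 = 41
|QR| = √((12)² + (-9)²) = √225 = 15
|RS| = √((-24)² + (-7)²) = √625 = 25
|ST| = √((40)² + (-9)²) = √1681 = 41
|TP| = √((12)² + (16)²) = √400 = 20
Perimeter = 41 + 15 + 25 + 41 + 20 = 142.

142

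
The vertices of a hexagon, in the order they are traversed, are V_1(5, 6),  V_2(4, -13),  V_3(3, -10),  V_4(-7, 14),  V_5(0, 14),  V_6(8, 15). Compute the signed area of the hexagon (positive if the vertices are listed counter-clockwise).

V_1→V_2: (5)(-13) − (4)(6) = -89
V_2→V_3: (4)(-10) − (3)(-13) = -1
V_3→V_4: (3)(14) − (-7)(-10) = -28
V_4→V_5: (-7)(14) − (0)(14) = -98
V_5→V_6: (0)(15) − (8)(14) = -112
V_6→V_1: (8)(6) − (5)(15) = -27
Σ = -355
Signed area = Σ/2 = -177.5 (negative ⇒ clockwise traversal).

-177.5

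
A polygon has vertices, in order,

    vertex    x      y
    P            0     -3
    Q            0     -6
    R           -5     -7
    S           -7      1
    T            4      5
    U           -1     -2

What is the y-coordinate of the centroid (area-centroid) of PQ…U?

-152/123

Apply the surveyor's formula. First the cross-terms c_i = x_i·y_{i+1} − x_{i+1}·y_i:
  0, -30, -54, -39, -3, 3  ⇒  2A = -123, A = -61.5.
Then Σ (y_i + y_{i+1})·c_i = 456, so ȳ = 456 / (6·(-61.5)) = -152/123.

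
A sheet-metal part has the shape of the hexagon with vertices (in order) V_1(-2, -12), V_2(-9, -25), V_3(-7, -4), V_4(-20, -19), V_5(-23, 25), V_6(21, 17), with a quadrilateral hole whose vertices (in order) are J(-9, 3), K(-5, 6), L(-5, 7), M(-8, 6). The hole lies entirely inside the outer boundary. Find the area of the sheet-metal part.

1101.5

Outer boundary:
Σ = (-58) + (-139) + (53) + (-937) + (-916) + (-218) = -2215
Area = |Σ|/2 = 1107.5.
Hole:
Cross-terms: -39, -5, 26, 30  ⇒  Σ = 12
Area = |Σ|/2 = 6.
Net area = 1107.5 − 6 = 1101.5.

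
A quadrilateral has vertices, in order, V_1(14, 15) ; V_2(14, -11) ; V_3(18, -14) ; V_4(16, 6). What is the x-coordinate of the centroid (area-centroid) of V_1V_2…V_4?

2920/189

Apply Gauss's area formula. First the cross-terms c_i = x_i·y_{i+1} − x_{i+1}·y_i:
  -364, 2, 332, 156  ⇒  2A = 126, A = 63.
Then Σ (x_i + x_{i+1})·c_i = 5840, so x̄ = 5840 / (6·63) = 2920/189.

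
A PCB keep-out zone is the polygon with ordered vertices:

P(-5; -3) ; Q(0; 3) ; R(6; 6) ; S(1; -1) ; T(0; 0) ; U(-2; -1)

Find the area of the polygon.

Apply the surveyor's formula: 2A = Σ (x_i·y_{i+1} − x_{i+1}·y_i), indices taken mod 6.
Σ = (-15) + (-18) + (-12) + (0) + (0) + (1) = -44
Area = |Σ|/2 = 22.

22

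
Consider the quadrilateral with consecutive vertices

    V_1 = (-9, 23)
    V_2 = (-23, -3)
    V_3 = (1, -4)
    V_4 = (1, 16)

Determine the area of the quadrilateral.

419

Σ = (556) + (95) + (20) + (167) = 838
Area = |Σ|/2 = 419.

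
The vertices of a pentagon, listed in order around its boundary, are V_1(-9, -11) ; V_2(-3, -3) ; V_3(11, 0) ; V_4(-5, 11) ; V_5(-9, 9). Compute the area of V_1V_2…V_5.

Apply the shoelace formula: 2A = Σ (x_i·y_{i+1} − x_{i+1}·y_i), indices taken mod 5.
Cross-terms: -6, 33, 121, 54, 180  ⇒  Σ = 382
Area = |Σ|/2 = 191.

191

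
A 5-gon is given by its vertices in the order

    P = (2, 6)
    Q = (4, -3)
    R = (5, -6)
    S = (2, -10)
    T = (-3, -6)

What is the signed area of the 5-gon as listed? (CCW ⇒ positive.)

Apply the shoelace formula: 2A = Σ (x_i·y_{i+1} − x_{i+1}·y_i), indices taken mod 5.
Cross-terms: -30, -9, -38, -42, -6  ⇒  Σ = -125
Signed area = Σ/2 = -62.5 (negative ⇒ clockwise traversal).

-62.5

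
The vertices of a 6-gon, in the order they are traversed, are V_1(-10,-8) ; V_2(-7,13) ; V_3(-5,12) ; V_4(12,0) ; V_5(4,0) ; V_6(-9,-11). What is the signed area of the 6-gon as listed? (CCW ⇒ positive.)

Apply the surveyor's formula: 2A = Σ (x_i·y_{i+1} − x_{i+1}·y_i), indices taken mod 6.
Cross-terms: -186, -19, -144, 0, -44, -38  ⇒  Σ = -431
Signed area = Σ/2 = -215.5 (negative ⇒ clockwise traversal).

-215.5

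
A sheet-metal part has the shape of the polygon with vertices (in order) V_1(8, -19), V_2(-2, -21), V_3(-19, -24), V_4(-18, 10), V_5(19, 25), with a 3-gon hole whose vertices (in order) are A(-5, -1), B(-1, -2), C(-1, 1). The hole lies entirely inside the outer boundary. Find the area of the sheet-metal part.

Outer boundary:
Apply the shoelace (surveyor's) formula: 2A = Σ (x_i·y_{i+1} − x_{i+1}·y_i), indices taken mod 5.
V_1→V_2: (8)(-21) − (-2)(-19) = -206
V_2→V_3: (-2)(-24) − (-19)(-21) = -351
V_3→V_4: (-19)(10) − (-18)(-24) = -622
V_4→V_5: (-18)(25) − (19)(10) = -640
V_5→V_1: (19)(-19) − (8)(25) = -561
Σ = -2380
Area = |Σ|/2 = 1190.
Hole:
Apply the shoelace formula: 2A = Σ (x_i·y_{i+1} − x_{i+1}·y_i), indices taken mod 3.
Σ = (9) + (-3) + (6) = 12
Area = |Σ|/2 = 6.
Net area = 1190 − 6 = 1184.

1184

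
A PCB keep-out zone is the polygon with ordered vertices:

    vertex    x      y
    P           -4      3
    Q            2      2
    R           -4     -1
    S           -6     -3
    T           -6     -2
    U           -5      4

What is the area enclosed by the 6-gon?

Apply the surveyor's formula: 2A = Σ (x_i·y_{i+1} − x_{i+1}·y_i), indices taken mod 6.
Cross-terms: -14, 6, 6, -6, -34, 1  ⇒  Σ = -41
Area = |Σ|/2 = 20.5.

20.5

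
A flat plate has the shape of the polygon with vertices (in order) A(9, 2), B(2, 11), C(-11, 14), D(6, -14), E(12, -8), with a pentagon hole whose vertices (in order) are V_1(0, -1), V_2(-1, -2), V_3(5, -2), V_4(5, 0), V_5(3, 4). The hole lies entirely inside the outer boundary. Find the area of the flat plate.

Outer boundary:
Apply the shoelace (surveyor's) formula: 2A = Σ (x_i·y_{i+1} − x_{i+1}·y_i), indices taken mod 5.
A→B: (9)(11) − (2)(2) = 95
B→C: (2)(14) − (-11)(11) = 149
C→D: (-11)(-14) − (6)(14) = 70
D→E: (6)(-8) − (12)(-14) = 120
E→A: (12)(2) − (9)(-8) = 96
Σ = 530
Area = |Σ|/2 = 265.
Hole:
Cross-terms: -1, 12, 10, 20, -3  ⇒  Σ = 38
Area = |Σ|/2 = 19.
Net area = 265 − 19 = 246.

246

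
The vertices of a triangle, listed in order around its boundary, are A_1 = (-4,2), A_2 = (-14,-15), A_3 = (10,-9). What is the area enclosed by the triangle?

Apply Gauss's area formula: 2A = Σ (x_i·y_{i+1} − x_{i+1}·y_i), indices taken mod 3.
Cross-terms: 88, 276, -16  ⇒  Σ = 348
Area = |Σ|/2 = 174.

174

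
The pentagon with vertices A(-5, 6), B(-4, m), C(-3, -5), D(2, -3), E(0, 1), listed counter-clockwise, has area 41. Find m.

-6

The doubled signed area Σ (x_i y_{i+1} − x_{i+1} y_i) is linear in m.
With m=0 it equals 70; the coefficient of m is -2 (from the two edges through B).
So -2·m + 70 = 2·41 = 82 ⇒ m = -6.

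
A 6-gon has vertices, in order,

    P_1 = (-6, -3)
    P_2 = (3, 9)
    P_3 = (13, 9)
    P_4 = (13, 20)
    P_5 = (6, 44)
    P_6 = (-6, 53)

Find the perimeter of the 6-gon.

132

|P_1P_2| = √((9)² + (12)²) = √225 = 15
|P_2P_3| = √((10)² + (0)²) = √100 = 10
|P_3P_4| = √((0)² + (11)²) = √121 = 11
|P_4P_5| = √((-7)² + (24)²) = √625 = 25
|P_5P_6| = √((-12)² + (9)²) = √225 = 15
|P_6P_1| = √((0)² + (-56)²) = √3136 = 56
Perimeter = 15 + 10 + 11 + 25 + 15 + 56 = 132.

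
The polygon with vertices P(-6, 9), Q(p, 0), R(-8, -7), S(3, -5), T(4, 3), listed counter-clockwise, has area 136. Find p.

-8

The doubled signed area Σ (x_i y_{i+1} − x_{i+1} y_i) is linear in p.
With p=0 it equals 144; the coefficient of p is -16 (from the two edges through Q).
So -16·p + 144 = 2·136 = 272 ⇒ p = -8.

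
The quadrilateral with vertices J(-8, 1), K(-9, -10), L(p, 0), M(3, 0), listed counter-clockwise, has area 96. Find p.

Write out the shoelace sum; only the two edges meeting at L involve p:
2·Area = [((-9)·0 − p·(-10)) + (p·0 − 3·0)] + 92
       = 10·p + 92 = 192
⇒ p = 10.

10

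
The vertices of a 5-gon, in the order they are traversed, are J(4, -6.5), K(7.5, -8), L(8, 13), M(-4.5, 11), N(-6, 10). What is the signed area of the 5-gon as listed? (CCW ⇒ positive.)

172.375

Σ = (16.75) + (161.5) + (146.5) + (21) + (-1) = 344.75
Signed area = Σ/2 = 172.375 (positive ⇒ counter-clockwise traversal).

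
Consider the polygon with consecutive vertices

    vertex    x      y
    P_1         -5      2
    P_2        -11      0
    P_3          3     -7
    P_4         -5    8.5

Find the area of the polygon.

61

Apply the surveyor's formula: 2A = Σ (x_i·y_{i+1} − x_{i+1}·y_i), indices taken mod 4.
Σ = (22) + (77) + (-9.5) + (32.5) = 122
Area = |Σ|/2 = 61.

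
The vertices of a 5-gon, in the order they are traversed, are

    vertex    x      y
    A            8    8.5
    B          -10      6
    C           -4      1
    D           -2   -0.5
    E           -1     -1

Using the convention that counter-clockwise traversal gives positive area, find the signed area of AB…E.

Cross-terms: 133, 14, 4, 1.5, -0.5  ⇒  Σ = 152
Signed area = Σ/2 = 76 (positive ⇒ counter-clockwise traversal).

76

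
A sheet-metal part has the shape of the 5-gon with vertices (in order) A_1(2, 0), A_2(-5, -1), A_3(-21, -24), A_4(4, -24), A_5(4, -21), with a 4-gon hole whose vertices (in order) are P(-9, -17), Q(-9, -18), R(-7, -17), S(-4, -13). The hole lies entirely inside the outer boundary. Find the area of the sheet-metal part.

370.5

Outer boundary:
Apply the shoelace formula: 2A = Σ (x_i·y_{i+1} − x_{i+1}·y_i), indices taken mod 5.
Σ = (-2) + (99) + (600) + (12) + (42) = 751
Area = |Σ|/2 = 375.5.
Hole:
Apply the surveyor's formula: 2A = Σ (x_i·y_{i+1} − x_{i+1}·y_i), indices taken mod 4.
Cross-terms: 9, 27, 23, -49  ⇒  Σ = 10
Area = |Σ|/2 = 5.
Net area = 375.5 − 5 = 370.5.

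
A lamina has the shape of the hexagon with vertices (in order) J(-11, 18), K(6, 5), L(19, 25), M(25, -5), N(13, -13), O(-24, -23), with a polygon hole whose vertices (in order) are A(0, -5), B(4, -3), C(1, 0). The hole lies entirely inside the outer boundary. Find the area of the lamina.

1183

Outer boundary:
Apply the shoelace (surveyor's) formula: 2A = Σ (x_i·y_{i+1} − x_{i+1}·y_i), indices taken mod 6.
Cross-terms: -163, 55, -720, -260, -611, -685  ⇒  Σ = -2384
Area = |Σ|/2 = 1192.
Hole:
A→B: (0)(-3) − (4)(-5) = 20
B→C: (4)(0) − (1)(-3) = 3
C→A: (1)(-5) − (0)(0) = -5
Σ = 18
Area = |Σ|/2 = 9.
Net area = 1192 − 9 = 1183.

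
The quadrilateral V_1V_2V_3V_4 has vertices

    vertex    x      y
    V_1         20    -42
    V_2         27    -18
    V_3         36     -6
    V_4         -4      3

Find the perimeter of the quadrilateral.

132

|V_1V_2| = √((7)² + (24)²) = √625 = 25
|V_2V_3| = √((9)² + (12)²) = √225 = 15
|V_3V_4| = √((-40)² + (9)²) = √1681 = 41
|V_4V_1| = √((24)² + (-45)²) = √2601 = 51
Perimeter = 25 + 15 + 41 + 51 = 132.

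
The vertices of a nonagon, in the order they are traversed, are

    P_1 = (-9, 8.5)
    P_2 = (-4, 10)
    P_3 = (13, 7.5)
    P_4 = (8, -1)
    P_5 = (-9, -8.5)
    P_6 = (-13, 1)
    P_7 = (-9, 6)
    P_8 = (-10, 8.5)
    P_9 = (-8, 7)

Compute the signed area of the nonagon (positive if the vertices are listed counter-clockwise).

Σ = (-56) + (-160) + (-73) + (-77) + (-119.5) + (-69) + (-16.5) + (-2) + (-5) = -578
Signed area = Σ/2 = -289 (negative ⇒ clockwise traversal).

-289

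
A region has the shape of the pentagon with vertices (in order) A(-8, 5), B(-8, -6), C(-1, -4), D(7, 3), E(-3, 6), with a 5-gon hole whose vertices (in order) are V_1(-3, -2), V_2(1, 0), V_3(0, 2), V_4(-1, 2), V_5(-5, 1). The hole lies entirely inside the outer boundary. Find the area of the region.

Outer boundary:
Cross-terms: 88, 26, 25, 51, 33  ⇒  Σ = 223
Area = |Σ|/2 = 111.5.
Hole:
Apply Gauss's area formula: 2A = Σ (x_i·y_{i+1} − x_{i+1}·y_i), indices taken mod 5.
Σ = (2) + (2) + (2) + (9) + (13) = 28
Area = |Σ|/2 = 14.
Net area = 111.5 − 14 = 97.5.

97.5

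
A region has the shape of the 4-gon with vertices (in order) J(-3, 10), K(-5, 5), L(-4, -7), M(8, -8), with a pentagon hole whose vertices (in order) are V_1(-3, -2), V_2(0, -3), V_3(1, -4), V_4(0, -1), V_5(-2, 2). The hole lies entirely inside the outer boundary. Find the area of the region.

107.5

Outer boundary:
Σ = (35) + (55) + (88) + (56) = 234
Area = |Σ|/2 = 117.
Hole:
V_1→V_2: (-3)(-3) − (0)(-2) = 9
V_2→V_3: (0)(-4) − (1)(-3) = 3
V_3→V_4: (1)(-1) − (0)(-4) = -1
V_4→V_5: (0)(2) − (-2)(-1) = -2
V_5→V_1: (-2)(-2) − (-3)(2) = 10
Σ = 19
Area = |Σ|/2 = 9.5.
Net area = 117 − 9.5 = 107.5.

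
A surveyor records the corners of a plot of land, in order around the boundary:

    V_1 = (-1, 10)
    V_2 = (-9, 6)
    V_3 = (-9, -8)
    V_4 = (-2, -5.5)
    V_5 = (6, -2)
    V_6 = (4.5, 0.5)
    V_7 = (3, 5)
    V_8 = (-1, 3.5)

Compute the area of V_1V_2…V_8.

161.25

Σ = (84) + (126) + (33.5) + (37) + (12) + (21) + (15.5) + (-6.5) = 322.5
Area = |Σ|/2 = 161.25.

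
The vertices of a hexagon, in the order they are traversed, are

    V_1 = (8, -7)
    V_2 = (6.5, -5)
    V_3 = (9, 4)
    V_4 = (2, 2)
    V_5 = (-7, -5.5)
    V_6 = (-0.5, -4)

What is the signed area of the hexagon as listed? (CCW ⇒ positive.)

Cross-terms: 5.5, 71, 10, 3, 25.25, 35.5  ⇒  Σ = 150.25
Signed area = Σ/2 = 75.125 (positive ⇒ counter-clockwise traversal).

75.125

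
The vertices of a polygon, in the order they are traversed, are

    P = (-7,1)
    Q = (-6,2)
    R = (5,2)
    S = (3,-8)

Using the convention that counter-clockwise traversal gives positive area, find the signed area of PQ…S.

-64.5

Σ = (-8) + (-22) + (-46) + (-53) = -129
Signed area = Σ/2 = -64.5 (negative ⇒ clockwise traversal).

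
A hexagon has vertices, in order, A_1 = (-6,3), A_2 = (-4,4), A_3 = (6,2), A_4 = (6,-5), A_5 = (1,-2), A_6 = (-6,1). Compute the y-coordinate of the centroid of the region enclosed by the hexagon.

23/58

Apply the shoelace formula. First the cross-terms c_i = x_i·y_{i+1} − x_{i+1}·y_i:
  -12, -32, -42, -7, -11, -12  ⇒  2A = -116, A = -58.
Then Σ (y_i + y_{i+1})·c_i = -138, so ȳ = -138 / (6·(-58)) = 23/58.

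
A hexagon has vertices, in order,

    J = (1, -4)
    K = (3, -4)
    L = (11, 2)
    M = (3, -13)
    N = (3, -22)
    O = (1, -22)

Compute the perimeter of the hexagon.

|JK| = √((2)² + (0)²) = √4 = 2
|KL| = √((8)² + (6)²) = √100 = 10
|LM| = √((-8)² + (-15)²) = √289 = 17
|MN| = √((0)² + (-9)²) = √81 = 9
|NO| = √((-2)² + (0)²) = √4 = 2
|OJ| = √((0)² + (18)²) = √324 = 18
Perimeter = 2 + 10 + 17 + 9 + 2 + 18 = 58.

58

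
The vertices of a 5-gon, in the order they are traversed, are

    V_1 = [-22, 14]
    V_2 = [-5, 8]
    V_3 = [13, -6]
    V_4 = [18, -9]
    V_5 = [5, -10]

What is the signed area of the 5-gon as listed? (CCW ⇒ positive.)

Apply Gauss's area formula: 2A = Σ (x_i·y_{i+1} − x_{i+1}·y_i), indices taken mod 5.
V_1→V_2: (-22)(8) − (-5)(14) = -106
V_2→V_3: (-5)(-6) − (13)(8) = -74
V_3→V_4: (13)(-9) − (18)(-6) = -9
V_4→V_5: (18)(-10) − (5)(-9) = -135
V_5→V_1: (5)(14) − (-22)(-10) = -150
Σ = -474
Signed area = Σ/2 = -237 (negative ⇒ clockwise traversal).

-237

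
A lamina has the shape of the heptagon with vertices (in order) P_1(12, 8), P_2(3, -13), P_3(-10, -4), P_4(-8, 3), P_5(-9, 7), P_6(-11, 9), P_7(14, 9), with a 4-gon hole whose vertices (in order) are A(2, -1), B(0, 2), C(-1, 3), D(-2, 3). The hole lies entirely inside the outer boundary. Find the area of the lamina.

316.5

Outer boundary:
P_1→P_2: (12)(-13) − (3)(8) = -180
P_2→P_3: (3)(-4) − (-10)(-13) = -142
P_3→P_4: (-10)(3) − (-8)(-4) = -62
P_4→P_5: (-8)(7) − (-9)(3) = -29
P_5→P_6: (-9)(9) − (-11)(7) = -4
P_6→P_7: (-11)(9) − (14)(9) = -225
P_7→P_1: (14)(8) − (12)(9) = 4
Σ = -638
Area = |Σ|/2 = 319.
Hole:
Σ = (4) + (2) + (3) + (-4) = 5
Area = |Σ|/2 = 2.5.
Net area = 319 − 2.5 = 316.5.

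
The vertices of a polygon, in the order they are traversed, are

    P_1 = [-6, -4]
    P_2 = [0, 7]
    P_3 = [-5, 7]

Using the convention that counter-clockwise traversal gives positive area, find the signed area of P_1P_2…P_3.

Apply the surveyor's formula: 2A = Σ (x_i·y_{i+1} − x_{i+1}·y_i), indices taken mod 3.
P_1→P_2: (-6)(7) − (0)(-4) = -42
P_2→P_3: (0)(7) − (-5)(7) = 35
P_3→P_1: (-5)(-4) − (-6)(7) = 62
Σ = 55
Signed area = Σ/2 = 27.5 (positive ⇒ counter-clockwise traversal).

27.5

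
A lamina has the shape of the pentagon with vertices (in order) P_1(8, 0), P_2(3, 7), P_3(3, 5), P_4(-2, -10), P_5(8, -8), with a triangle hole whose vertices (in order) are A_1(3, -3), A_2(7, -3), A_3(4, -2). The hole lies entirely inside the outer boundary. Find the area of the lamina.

Outer boundary:
Apply the shoelace (surveyor's) formula: 2A = Σ (x_i·y_{i+1} − x_{i+1}·y_i), indices taken mod 5.
Σ = (56) + (-6) + (-20) + (96) + (64) = 190
Area = |Σ|/2 = 95.
Hole:
Apply the shoelace formula: 2A = Σ (x_i·y_{i+1} − x_{i+1}·y_i), indices taken mod 3.
Cross-terms: 12, -2, -6  ⇒  Σ = 4
Area = |Σ|/2 = 2.
Net area = 95 − 2 = 93.

93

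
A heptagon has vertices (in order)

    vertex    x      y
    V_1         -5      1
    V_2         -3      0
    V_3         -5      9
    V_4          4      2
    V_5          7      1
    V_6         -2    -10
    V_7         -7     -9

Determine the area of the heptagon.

Apply the shoelace formula: 2A = Σ (x_i·y_{i+1} − x_{i+1}·y_i), indices taken mod 7.
Cross-terms: 3, -27, -46, -10, -68, -52, -52  ⇒  Σ = -252
Area = |Σ|/2 = 126.

126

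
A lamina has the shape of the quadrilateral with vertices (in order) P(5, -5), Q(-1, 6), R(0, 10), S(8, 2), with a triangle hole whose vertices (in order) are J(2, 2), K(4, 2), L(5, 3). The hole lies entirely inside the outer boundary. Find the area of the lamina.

Outer boundary:
Apply the shoelace formula: 2A = Σ (x_i·y_{i+1} − x_{i+1}·y_i), indices taken mod 4.
Σ = (25) + (-10) + (-80) + (-50) = -115
Area = |Σ|/2 = 57.5.
Hole:
Σ = (-4) + (2) + (4) = 2
Area = |Σ|/2 = 1.
Net area = 57.5 − 1 = 56.5.

56.5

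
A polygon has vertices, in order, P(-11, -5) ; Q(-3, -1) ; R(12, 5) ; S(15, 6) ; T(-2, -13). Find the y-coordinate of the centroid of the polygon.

-609/163

Apply the surveyor's formula. First the cross-terms c_i = x_i·y_{i+1} − x_{i+1}·y_i:
  -4, -3, -3, -183, -133  ⇒  2A = -326, A = -163.
Then Σ (y_i + y_{i+1})·c_i = 3654, so ȳ = 3654 / (6·(-163)) = -609/163.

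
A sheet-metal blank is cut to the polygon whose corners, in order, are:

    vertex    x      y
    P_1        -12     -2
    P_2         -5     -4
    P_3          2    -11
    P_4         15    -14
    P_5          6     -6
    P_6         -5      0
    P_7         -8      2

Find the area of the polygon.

116

Apply the shoelace (surveyor's) formula: 2A = Σ (x_i·y_{i+1} − x_{i+1}·y_i), indices taken mod 7.
Cross-terms: 38, 63, 137, -6, -30, -10, 40  ⇒  Σ = 232
Area = |Σ|/2 = 116.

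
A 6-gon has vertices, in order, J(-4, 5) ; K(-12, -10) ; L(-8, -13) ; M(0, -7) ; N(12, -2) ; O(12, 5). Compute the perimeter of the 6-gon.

|JK| = √((-8)² + (-15)²) = √289 = 17
|KL| = √((4)² + (-3)²) = √25 = 5
|LM| = √((8)² + (6)²) = √100 = 10
|MN| = √((12)² + (5)²) = √169 = 13
|NO| = √((0)² + (7)²) = √49 = 7
|OJ| = √((-16)² + (0)²) = √256 = 16
Perimeter = 17 + 5 + 10 + 13 + 7 + 16 = 68.

68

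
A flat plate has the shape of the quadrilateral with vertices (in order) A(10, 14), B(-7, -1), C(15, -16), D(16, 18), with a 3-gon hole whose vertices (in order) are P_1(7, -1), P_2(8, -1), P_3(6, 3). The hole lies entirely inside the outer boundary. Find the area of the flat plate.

Outer boundary:
Apply Gauss's area formula: 2A = Σ (x_i·y_{i+1} − x_{i+1}·y_i), indices taken mod 4.
A→B: (10)(-1) − (-7)(14) = 88
B→C: (-7)(-16) − (15)(-1) = 127
C→D: (15)(18) − (16)(-16) = 526
D→A: (16)(14) − (10)(18) = 44
Σ = 785
Area = |Σ|/2 = 392.5.
Hole:
Apply the shoelace (surveyor's) formula: 2A = Σ (x_i·y_{i+1} − x_{i+1}·y_i), indices taken mod 3.
Cross-terms: 1, 30, -27  ⇒  Σ = 4
Area = |Σ|/2 = 2.
Net area = 392.5 − 2 = 390.5.

390.5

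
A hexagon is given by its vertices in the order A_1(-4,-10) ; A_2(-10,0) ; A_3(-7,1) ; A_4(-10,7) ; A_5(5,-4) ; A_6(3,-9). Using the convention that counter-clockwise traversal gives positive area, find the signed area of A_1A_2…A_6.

Σ = (-100) + (-10) + (-39) + (5) + (-33) + (-66) = -243
Signed area = Σ/2 = -121.5 (negative ⇒ clockwise traversal).

-121.5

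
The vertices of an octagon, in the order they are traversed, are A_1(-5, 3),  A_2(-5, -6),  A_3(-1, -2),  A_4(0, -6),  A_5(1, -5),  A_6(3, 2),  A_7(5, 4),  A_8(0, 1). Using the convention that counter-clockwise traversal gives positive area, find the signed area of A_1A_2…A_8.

45

Apply the surveyor's formula: 2A = Σ (x_i·y_{i+1} − x_{i+1}·y_i), indices taken mod 8.
Σ = (45) + (4) + (6) + (6) + (17) + (2) + (5) + (5) = 90
Signed area = Σ/2 = 45 (positive ⇒ counter-clockwise traversal).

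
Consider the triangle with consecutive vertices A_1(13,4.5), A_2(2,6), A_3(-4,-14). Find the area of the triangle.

114.5

Apply the shoelace formula: 2A = Σ (x_i·y_{i+1} − x_{i+1}·y_i), indices taken mod 3.
Cross-terms: 69, -4, 164  ⇒  Σ = 229
Area = |Σ|/2 = 114.5.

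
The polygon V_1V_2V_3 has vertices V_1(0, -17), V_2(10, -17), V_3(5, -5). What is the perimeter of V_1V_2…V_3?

36

|V_1V_2| = √((10)² + (0)²) = √100 = 10
|V_2V_3| = √((-5)² + (12)²) = √169 = 13
|V_3V_1| = √((-5)² + (-12)²) = √169 = 13
Perimeter = 10 + 13 + 13 = 36.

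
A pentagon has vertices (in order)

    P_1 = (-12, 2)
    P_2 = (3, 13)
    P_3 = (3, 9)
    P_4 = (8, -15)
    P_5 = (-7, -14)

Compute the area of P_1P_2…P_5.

Σ = (-162) + (-12) + (-117) + (-217) + (-182) = -690
Area = |Σ|/2 = 345.

345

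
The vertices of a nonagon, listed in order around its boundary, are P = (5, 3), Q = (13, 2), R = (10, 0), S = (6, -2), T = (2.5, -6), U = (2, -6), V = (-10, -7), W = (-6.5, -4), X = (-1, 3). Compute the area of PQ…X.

Apply the surveyor's formula: 2A = Σ (x_i·y_{i+1} − x_{i+1}·y_i), indices taken mod 9.
Σ = (-29) + (-20) + (-20) + (-31) + (-3) + (-74) + (-5.5) + (-23.5) + (-18) = -224
Area = |Σ|/2 = 112.

112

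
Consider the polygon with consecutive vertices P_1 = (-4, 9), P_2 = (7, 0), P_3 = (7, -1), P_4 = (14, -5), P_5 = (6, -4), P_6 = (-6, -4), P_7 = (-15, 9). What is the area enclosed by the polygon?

189

Apply the surveyor's formula: 2A = Σ (x_i·y_{i+1} − x_{i+1}·y_i), indices taken mod 7.
Σ = (-63) + (-7) + (-21) + (-26) + (-48) + (-114) + (-99) = -378
Area = |Σ|/2 = 189.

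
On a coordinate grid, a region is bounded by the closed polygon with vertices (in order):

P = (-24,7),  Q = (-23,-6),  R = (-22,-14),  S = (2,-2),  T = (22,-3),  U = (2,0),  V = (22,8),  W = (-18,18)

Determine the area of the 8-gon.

P→Q: (-24)(-6) − (-23)(7) = 305
Q→R: (-23)(-14) − (-22)(-6) = 190
R→S: (-22)(-2) − (2)(-14) = 72
S→T: (2)(-3) − (22)(-2) = 38
T→U: (22)(0) − (2)(-3) = 6
U→V: (2)(8) − (22)(0) = 16
V→W: (22)(18) − (-18)(8) = 540
W→P: (-18)(7) − (-24)(18) = 306
Σ = 1473
Area = |Σ|/2 = 736.5.

736.5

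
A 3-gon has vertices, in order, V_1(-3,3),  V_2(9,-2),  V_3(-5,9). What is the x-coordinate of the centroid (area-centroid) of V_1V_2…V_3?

Apply Gauss's area formula. First the cross-terms c_i = x_i·y_{i+1} − x_{i+1}·y_i:
  -21, 71, 12  ⇒  2A = 62, A = 31.
Then Σ (x_i + x_{i+1})·c_i = 62, so x̄ = 62 / (6·31) = 1/3.

1/3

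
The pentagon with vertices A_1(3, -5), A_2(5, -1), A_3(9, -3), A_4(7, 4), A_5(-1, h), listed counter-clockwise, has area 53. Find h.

The doubled signed area Σ (x_i y_{i+1} − x_{i+1} y_i) is linear in h.
With h=0 it equals 82; the coefficient of h is 4 (from the two edges through A_5).
So 4·h + 82 = 2·53 = 106 ⇒ h = 6.

6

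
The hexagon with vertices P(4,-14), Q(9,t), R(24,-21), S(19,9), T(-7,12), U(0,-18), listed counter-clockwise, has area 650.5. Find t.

-13

The doubled signed area Σ (x_i y_{i+1} − x_{i+1} y_i) is linear in t.
With t=0 it equals 1041; the coefficient of t is -20 (from the two edges through Q).
So -20·t + 1041 = 2·650.5 = 1301 ⇒ t = -13.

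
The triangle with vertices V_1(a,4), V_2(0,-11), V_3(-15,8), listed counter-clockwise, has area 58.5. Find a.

-18

The doubled signed area Σ (x_i y_{i+1} − x_{i+1} y_i) is linear in a.
With a=0 it equals -225; the coefficient of a is -19 (from the two edges through V_1).
So -19·a + -225 = 2·58.5 = 117 ⇒ a = -18.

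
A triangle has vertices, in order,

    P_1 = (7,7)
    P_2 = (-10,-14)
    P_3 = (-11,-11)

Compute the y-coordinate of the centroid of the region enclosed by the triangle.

Apply the shoelace formula. First the cross-terms c_i = x_i·y_{i+1} − x_{i+1}·y_i:
  -28, -44, 0  ⇒  2A = -72, A = -36.
Then Σ (y_i + y_{i+1})·c_i = 1296, so ȳ = 1296 / (6·(-36)) = -6.

-6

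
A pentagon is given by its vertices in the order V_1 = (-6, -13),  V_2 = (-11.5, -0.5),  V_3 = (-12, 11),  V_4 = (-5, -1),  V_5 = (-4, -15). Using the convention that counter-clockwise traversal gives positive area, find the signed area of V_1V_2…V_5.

Apply the shoelace formula: 2A = Σ (x_i·y_{i+1} − x_{i+1}·y_i), indices taken mod 5.
Σ = (-146.5) + (-132.5) + (67) + (71) + (-38) = -179
Signed area = Σ/2 = -89.5 (negative ⇒ clockwise traversal).

-89.5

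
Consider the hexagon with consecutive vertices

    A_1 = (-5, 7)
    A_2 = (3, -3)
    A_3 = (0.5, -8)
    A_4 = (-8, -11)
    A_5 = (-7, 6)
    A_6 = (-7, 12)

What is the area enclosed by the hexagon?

Cross-terms: -6, -22.5, -69.5, -125, -42, 11  ⇒  Σ = -254
Area = |Σ|/2 = 127.

127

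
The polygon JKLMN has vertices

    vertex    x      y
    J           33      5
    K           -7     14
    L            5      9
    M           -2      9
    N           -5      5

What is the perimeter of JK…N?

|JK| = √((-40)² + (9)²) = √1681 = 41
|KL| = √((12)² + (-5)²) = √169 = 13
|LM| = √((-7)² + (0)²) = √49 = 7
|MN| = √((-3)² + (-4)²) = √25 = 5
|NJ| = √((38)² + (0)²) = √1444 = 38
Perimeter = 41 + 13 + 7 + 5 + 38 = 104.

104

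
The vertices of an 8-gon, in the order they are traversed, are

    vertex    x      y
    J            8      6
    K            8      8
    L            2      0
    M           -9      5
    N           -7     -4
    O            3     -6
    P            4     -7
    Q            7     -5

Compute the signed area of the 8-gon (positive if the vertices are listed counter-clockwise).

124.5

Apply the surveyor's formula: 2A = Σ (x_i·y_{i+1} − x_{i+1}·y_i), indices taken mod 8.
Σ = (16) + (-16) + (10) + (71) + (54) + (3) + (29) + (82) = 249
Signed area = Σ/2 = 124.5 (positive ⇒ counter-clockwise traversal).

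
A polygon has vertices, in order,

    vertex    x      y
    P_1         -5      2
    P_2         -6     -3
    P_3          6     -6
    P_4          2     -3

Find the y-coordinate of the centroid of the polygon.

Apply the shoelace (surveyor's) formula. First the cross-terms c_i = x_i·y_{i+1} − x_{i+1}·y_i:
  27, 54, -6, -11  ⇒  2A = 64, A = 32.
Then Σ (y_i + y_{i+1})·c_i = -448, so ȳ = -448 / (6·32) = -7/3.

-7/3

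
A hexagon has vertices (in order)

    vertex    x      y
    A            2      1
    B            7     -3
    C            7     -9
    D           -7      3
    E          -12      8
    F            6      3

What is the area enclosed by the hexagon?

100.5

Apply the shoelace formula: 2A = Σ (x_i·y_{i+1} − x_{i+1}·y_i), indices taken mod 6.
A→B: (2)(-3) − (7)(1) = -13
B→C: (7)(-9) − (7)(-3) = -42
C→D: (7)(3) − (-7)(-9) = -42
D→E: (-7)(8) − (-12)(3) = -20
E→F: (-12)(3) − (6)(8) = -84
F→A: (6)(1) − (2)(3) = 0
Σ = -201
Area = |Σ|/2 = 100.5.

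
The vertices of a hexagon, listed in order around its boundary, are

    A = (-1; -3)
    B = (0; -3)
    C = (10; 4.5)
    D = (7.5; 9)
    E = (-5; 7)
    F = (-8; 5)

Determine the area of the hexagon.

Apply the shoelace formula: 2A = Σ (x_i·y_{i+1} − x_{i+1}·y_i), indices taken mod 6.
A→B: (-1)(-3) − (0)(-3) = 3
B→C: (0)(4.5) − (10)(-3) = 30
C→D: (10)(9) − (7.5)(4.5) = 56.25
D→E: (7.5)(7) − (-5)(9) = 97.5
E→F: (-5)(5) − (-8)(7) = 31
F→A: (-8)(-3) − (-1)(5) = 29
Σ = 246.75
Area = |Σ|/2 = 123.375.

123.375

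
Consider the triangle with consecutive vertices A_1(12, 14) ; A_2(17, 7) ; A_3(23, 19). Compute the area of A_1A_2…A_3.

51

Apply the shoelace (surveyor's) formula: 2A = Σ (x_i·y_{i+1} − x_{i+1}·y_i), indices taken mod 3.
Cross-terms: -154, 162, 94  ⇒  Σ = 102
Area = |Σ|/2 = 51.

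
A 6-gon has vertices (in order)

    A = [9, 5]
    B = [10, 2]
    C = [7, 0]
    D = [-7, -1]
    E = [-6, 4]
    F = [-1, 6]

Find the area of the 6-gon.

Apply Gauss's area formula: 2A = Σ (x_i·y_{i+1} − x_{i+1}·y_i), indices taken mod 6.
Σ = (-32) + (-14) + (-7) + (-34) + (-32) + (-59) = -178
Area = |Σ|/2 = 89.

89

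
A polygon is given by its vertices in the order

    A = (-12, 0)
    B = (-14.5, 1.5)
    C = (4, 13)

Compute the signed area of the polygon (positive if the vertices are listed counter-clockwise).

-28.25

Apply the surveyor's formula: 2A = Σ (x_i·y_{i+1} − x_{i+1}·y_i), indices taken mod 3.
Σ = (-18) + (-194.5) + (156) = -56.5
Signed area = Σ/2 = -28.25 (negative ⇒ clockwise traversal).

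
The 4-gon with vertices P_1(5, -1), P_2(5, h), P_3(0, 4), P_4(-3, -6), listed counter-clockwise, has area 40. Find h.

The doubled signed area Σ (x_i y_{i+1} − x_{i+1} y_i) is linear in h.
With h=0 it equals 70; the coefficient of h is 5 (from the two edges through P_2).
So 5·h + 70 = 2·40 = 80 ⇒ h = 2.

2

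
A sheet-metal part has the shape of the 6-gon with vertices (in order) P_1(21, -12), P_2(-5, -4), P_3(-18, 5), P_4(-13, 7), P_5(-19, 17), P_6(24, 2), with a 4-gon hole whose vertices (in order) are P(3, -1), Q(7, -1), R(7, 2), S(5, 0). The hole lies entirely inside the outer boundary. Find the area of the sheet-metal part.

Outer boundary:
Apply Gauss's area formula: 2A = Σ (x_i·y_{i+1} − x_{i+1}·y_i), indices taken mod 6.
Cross-terms: -144, -97, -61, -88, -446, -330  ⇒  Σ = -1166
Area = |Σ|/2 = 583.
Hole:
Apply the surveyor's formula: 2A = Σ (x_i·y_{i+1} − x_{i+1}·y_i), indices taken mod 4.
Cross-terms: 4, 21, -10, -5  ⇒  Σ = 10
Area = |Σ|/2 = 5.
Net area = 583 − 5 = 578.

578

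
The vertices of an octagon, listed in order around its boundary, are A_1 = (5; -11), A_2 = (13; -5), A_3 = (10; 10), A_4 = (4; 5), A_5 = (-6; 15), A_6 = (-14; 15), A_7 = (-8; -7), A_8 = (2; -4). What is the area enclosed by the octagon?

390

A_1→A_2: (5)(-5) − (13)(-11) = 118
A_2→A_3: (13)(10) − (10)(-5) = 180
A_3→A_4: (10)(5) − (4)(10) = 10
A_4→A_5: (4)(15) − (-6)(5) = 90
A_5→A_6: (-6)(15) − (-14)(15) = 120
A_6→A_7: (-14)(-7) − (-8)(15) = 218
A_7→A_8: (-8)(-4) − (2)(-7) = 46
A_8→A_1: (2)(-11) − (5)(-4) = -2
Σ = 780
Area = |Σ|/2 = 390.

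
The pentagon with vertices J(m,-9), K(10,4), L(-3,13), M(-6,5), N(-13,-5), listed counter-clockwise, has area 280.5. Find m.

6

Write out the shoelace sum; only the two edges meeting at J involve m:
2·Area = [((-13)·(-9) − m·(-5)) + (m·4 − 10·(-9))] + 300
       = 9·m + 507 = 561
⇒ m = 6.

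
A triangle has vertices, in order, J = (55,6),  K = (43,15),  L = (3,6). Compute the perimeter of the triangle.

|JK| = √((-12)² + (9)²) = √225 = 15
|KL| = √((-40)² + (-9)²) = √1681 = 41
|LJ| = √((52)² + (0)²) = √2704 = 52
Perimeter = 15 + 41 + 52 = 108.

108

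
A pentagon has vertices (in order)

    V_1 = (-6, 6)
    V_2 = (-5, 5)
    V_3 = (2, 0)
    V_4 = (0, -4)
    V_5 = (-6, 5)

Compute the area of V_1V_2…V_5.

24

Apply the shoelace (surveyor's) formula: 2A = Σ (x_i·y_{i+1} − x_{i+1}·y_i), indices taken mod 5.
Σ = (0) + (-10) + (-8) + (-24) + (-6) = -48
Area = |Σ|/2 = 24.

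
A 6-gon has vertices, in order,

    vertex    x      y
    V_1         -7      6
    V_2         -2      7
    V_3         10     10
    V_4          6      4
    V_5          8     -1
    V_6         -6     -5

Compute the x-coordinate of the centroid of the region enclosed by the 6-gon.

68/151

Apply the shoelace (surveyor's) formula. First the cross-terms c_i = x_i·y_{i+1} − x_{i+1}·y_i:
  -37, -90, -20, -38, -46, -71  ⇒  2A = -302, A = -151.
Then Σ (x_i + x_{i+1})·c_i = -408, so x̄ = -408 / (6·(-151)) = 68/151.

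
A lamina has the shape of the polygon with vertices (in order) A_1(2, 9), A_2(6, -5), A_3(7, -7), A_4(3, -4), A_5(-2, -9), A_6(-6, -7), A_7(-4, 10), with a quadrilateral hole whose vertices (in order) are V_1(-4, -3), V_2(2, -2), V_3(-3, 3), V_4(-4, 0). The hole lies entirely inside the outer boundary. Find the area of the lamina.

129.5

Outer boundary:
Apply the shoelace formula: 2A = Σ (x_i·y_{i+1} − x_{i+1}·y_i), indices taken mod 7.
A_1→A_2: (2)(-5) − (6)(9) = -64
A_2→A_3: (6)(-7) − (7)(-5) = -7
A_3→A_4: (7)(-4) − (3)(-7) = -7
A_4→A_5: (3)(-9) − (-2)(-4) = -35
A_5→A_6: (-2)(-7) − (-6)(-9) = -40
A_6→A_7: (-6)(10) − (-4)(-7) = -88
A_7→A_1: (-4)(9) − (2)(10) = -56
Σ = -297
Area = |Σ|/2 = 148.5.
Hole:
Apply Gauss's area formula: 2A = Σ (x_i·y_{i+1} − x_{i+1}·y_i), indices taken mod 4.
Σ = (14) + (0) + (12) + (12) = 38
Area = |Σ|/2 = 19.
Net area = 148.5 − 19 = 129.5.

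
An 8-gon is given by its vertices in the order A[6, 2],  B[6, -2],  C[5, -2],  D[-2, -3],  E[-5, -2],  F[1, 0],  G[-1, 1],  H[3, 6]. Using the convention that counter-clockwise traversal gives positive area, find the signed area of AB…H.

-46

Cross-terms: -24, -2, -19, -11, 2, 1, -9, -30  ⇒  Σ = -92
Signed area = Σ/2 = -46 (negative ⇒ clockwise traversal).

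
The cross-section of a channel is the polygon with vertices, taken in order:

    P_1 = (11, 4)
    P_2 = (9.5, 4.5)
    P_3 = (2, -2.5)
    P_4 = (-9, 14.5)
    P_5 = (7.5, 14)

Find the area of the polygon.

186.75

Apply the surveyor's formula: 2A = Σ (x_i·y_{i+1} − x_{i+1}·y_i), indices taken mod 5.
Cross-terms: 11.5, -32.75, 6.5, -234.75, -124  ⇒  Σ = -373.5
Area = |Σ|/2 = 186.75.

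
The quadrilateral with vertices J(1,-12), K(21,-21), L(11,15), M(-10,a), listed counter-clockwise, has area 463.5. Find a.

Write out the shoelace sum; only the two edges meeting at M involve a:
2·Area = [(11·a − (-10)·15) + ((-10)·(-12) − 1·a)] + 777
       = 10·a + 1047 = 927
⇒ a = -12.

-12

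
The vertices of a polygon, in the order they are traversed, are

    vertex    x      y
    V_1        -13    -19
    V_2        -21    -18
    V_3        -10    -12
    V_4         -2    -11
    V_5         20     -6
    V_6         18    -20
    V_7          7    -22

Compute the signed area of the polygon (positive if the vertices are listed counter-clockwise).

-371

Apply the shoelace formula: 2A = Σ (x_i·y_{i+1} − x_{i+1}·y_i), indices taken mod 7.
V_1→V_2: (-13)(-18) − (-21)(-19) = -165
V_2→V_3: (-21)(-12) − (-10)(-18) = 72
V_3→V_4: (-10)(-11) − (-2)(-12) = 86
V_4→V_5: (-2)(-6) − (20)(-11) = 232
V_5→V_6: (20)(-20) − (18)(-6) = -292
V_6→V_7: (18)(-22) − (7)(-20) = -256
V_7→V_1: (7)(-19) − (-13)(-22) = -419
Σ = -742
Signed area = Σ/2 = -371 (negative ⇒ clockwise traversal).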